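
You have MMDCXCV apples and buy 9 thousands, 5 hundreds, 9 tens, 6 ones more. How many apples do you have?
Convert MMDCXCV (Roman numeral) → 1000 + 1000 + 500 + 100 + 90 + 5 = 2695 (decimal)
Convert 9 thousands, 5 hundreds, 9 tens, 6 ones (place-value notation) → 9×1000 + 5×100 + 9×10 + 6 = 9596 (decimal)
Compute 2695 + 9596 = 12291
12291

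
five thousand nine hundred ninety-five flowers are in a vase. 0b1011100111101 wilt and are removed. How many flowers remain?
Convert five thousand nine hundred ninety-five (English words) → 5×1000 + 9×100 + 95 = 5995 (decimal)
Convert 0b1011100111101 (binary) → 4096 + 1024 + 512 + 256 + 32 + 16 + 8 + 4 + 1 = 5949 (decimal)
Compute 5995 - 5949 = 46
46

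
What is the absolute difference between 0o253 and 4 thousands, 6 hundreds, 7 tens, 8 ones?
Convert 0o253 (octal) → 2×64 + 5×8 + 3 = 171 (decimal)
Convert 4 thousands, 6 hundreds, 7 tens, 8 ones (place-value notation) → 4×1000 + 6×100 + 7×10 + 8 = 4678 (decimal)
Compute |171 - 4678| = 4507
4507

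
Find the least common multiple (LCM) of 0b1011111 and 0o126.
Convert 0b1011111 (binary) → 64 + 16 + 8 + 4 + 2 + 1 = 95 (decimal)
Convert 0o126 (octal) → 1×64 + 2×8 + 6 = 86 (decimal)
Compute lcm(95, 86) = 8170
8170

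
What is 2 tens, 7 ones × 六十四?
Convert 2 tens, 7 ones (place-value notation) → 2×10 + 7 = 27 (decimal)
Convert 六十四 (Chinese numeral) → 6×10 + 4 = 64 (decimal)
Compute 27 × 64 = 1728
1728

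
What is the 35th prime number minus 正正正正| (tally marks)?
The 35th prime number = 149
Convert 正正正正| (tally marks) → 5 + 5 + 5 + 5 + 1 = 21 (decimal)
Compute 149 - 21 = 128
128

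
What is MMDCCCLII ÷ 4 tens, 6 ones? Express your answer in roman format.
Convert MMDCCCLII (Roman numeral) → 1000 + 1000 + 500 + 100 + 100 + 100 + 50 + 1 + 1 = 2852 (decimal)
Convert 4 tens, 6 ones (place-value notation) → 4×10 + 6 = 46 (decimal)
Compute 2852 ÷ 46 = 62
Convert 62 (decimal) → 62 = 50 + 10 + 1 + 1 → LXII (Roman numeral)
LXII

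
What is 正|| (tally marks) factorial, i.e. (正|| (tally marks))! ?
Convert 正|| (tally marks) → 5 + 2 = 7 (decimal)
Compute 7! = 5040
5040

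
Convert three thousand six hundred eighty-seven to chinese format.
Convert three thousand six hundred eighty-seven (English words) → 3×1000 + 6×100 + 87 = 3687 (decimal)
Convert 3687 (decimal) → 3687 = 3×1000 + 6×100 + 8×10 + 7 → 三千六百八十七 (Chinese numeral)
三千六百八十七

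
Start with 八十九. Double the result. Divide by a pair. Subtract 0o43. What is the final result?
Convert 八十九 (Chinese numeral) → 8×10 + 9 = 89 (decimal)
Start: 89
89 × 2 = 178
Convert a pair (colloquial) → 2 (decimal)
178 ÷ 2 = 89
Convert 0o43 (octal) → 4×8 + 3 = 35 (decimal)
89 - 35 = 54
54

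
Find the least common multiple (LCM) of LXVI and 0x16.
Convert LXVI (Roman numeral) → 50 + 10 + 5 + 1 = 66 (decimal)
Convert 0x16 (hexadecimal) → 1×16 + 6 = 22 (decimal)
Compute lcm(66, 22) = 66
66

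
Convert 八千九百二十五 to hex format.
Convert 八千九百二十五 (Chinese numeral) → 8×1000 + 9×100 + 2×10 + 5 = 8925 (decimal)
Convert 8925 (decimal) → 8925 = 2×4096 + 2×256 + 13×16 + 13 → 0x22DD (hexadecimal)
0x22DD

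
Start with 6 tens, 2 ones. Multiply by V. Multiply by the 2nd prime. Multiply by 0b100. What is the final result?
Convert 6 tens, 2 ones (place-value notation) → 6×10 + 2 = 62 (decimal)
Start: 62
Convert V (Roman numeral) → 5 (decimal)
62 × 5 = 310
Convert the 2nd prime (prime index) → 3 (decimal)
310 × 3 = 930
Convert 0b100 (binary) → 4 (decimal)
930 × 4 = 3720
3720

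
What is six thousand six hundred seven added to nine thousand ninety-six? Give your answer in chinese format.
Convert six thousand six hundred seven (English words) → 6×1000 + 6×100 + 7 = 6607 (decimal)
Convert nine thousand ninety-six (English words) → 9×1000 + 96 = 9096 (decimal)
Compute 6607 + 9096 = 15703
Convert 15703 (decimal) → 15703 = 1×10000 + 5×1000 + 7×100 + 3 → 一万五千七百零三 (Chinese numeral)
一万五千七百零三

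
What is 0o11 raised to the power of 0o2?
Convert 0o11 (octal) → 1×8 + 1 = 9 (decimal)
Convert 0o2 (octal) → 2 (decimal)
Compute 9 ^ 2 = 81
81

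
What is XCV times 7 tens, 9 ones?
Convert XCV (Roman numeral) → 90 + 5 = 95 (decimal)
Convert 7 tens, 9 ones (place-value notation) → 7×10 + 9 = 79 (decimal)
Compute 95 × 79 = 7505
7505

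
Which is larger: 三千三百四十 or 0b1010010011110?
Convert 三千三百四十 (Chinese numeral) → 3×1000 + 3×100 + 4×10 = 3340 (decimal)
Convert 0b1010010011110 (binary) → 4096 + 1024 + 128 + 16 + 8 + 4 + 2 = 5278 (decimal)
Compare 3340 vs 5278: larger = 5278
5278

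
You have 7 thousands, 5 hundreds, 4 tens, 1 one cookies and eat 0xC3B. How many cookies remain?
Convert 7 thousands, 5 hundreds, 4 tens, 1 one (place-value notation) → 7×1000 + 5×100 + 4×10 + 1 = 7541 (decimal)
Convert 0xC3B (hexadecimal) → 12×256 + 3×16 + 11 = 3131 (decimal)
Compute 7541 - 3131 = 4410
4410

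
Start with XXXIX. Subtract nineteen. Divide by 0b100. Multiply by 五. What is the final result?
Convert XXXIX (Roman numeral) → 10 + 10 + 10 + 9 = 39 (decimal)
Start: 39
Convert nineteen (English words) → 19 (decimal)
39 - 19 = 20
Convert 0b100 (binary) → 4 (decimal)
20 ÷ 4 = 5
Convert 五 (Chinese numeral) → 5 (decimal)
5 × 5 = 25
25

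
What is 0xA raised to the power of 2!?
Convert 0xA (hexadecimal) → 10 (decimal)
Convert 2! (factorial) → 2 (decimal)
Compute 10 ^ 2 = 100
100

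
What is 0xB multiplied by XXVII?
Convert 0xB (hexadecimal) → 11 (decimal)
Convert XXVII (Roman numeral) → 10 + 10 + 5 + 1 + 1 = 27 (decimal)
Compute 11 × 27 = 297
297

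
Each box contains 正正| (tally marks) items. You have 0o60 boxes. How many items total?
Convert 正正| (tally marks) → 5 + 5 + 1 = 11 (decimal)
Convert 0o60 (octal) → 6×8 = 48 (decimal)
Compute 11 × 48 = 528
528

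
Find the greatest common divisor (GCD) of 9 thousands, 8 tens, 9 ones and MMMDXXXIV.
Convert 9 thousands, 8 tens, 9 ones (place-value notation) → 9×1000 + 8×10 + 9 = 9089 (decimal)
Convert MMMDXXXIV (Roman numeral) → 1000 + 1000 + 1000 + 500 + 10 + 10 + 10 + 4 = 3534 (decimal)
Compute gcd(9089, 3534) = 1
1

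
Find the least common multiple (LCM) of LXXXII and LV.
Convert LXXXII (Roman numeral) → 50 + 10 + 10 + 10 + 1 + 1 = 82 (decimal)
Convert LV (Roman numeral) → 50 + 5 = 55 (decimal)
Compute lcm(82, 55) = 4510
4510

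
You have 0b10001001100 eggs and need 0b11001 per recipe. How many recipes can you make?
Convert 0b10001001100 (binary) → 1024 + 64 + 8 + 4 = 1100 (decimal)
Convert 0b11001 (binary) → 16 + 8 + 1 = 25 (decimal)
Compute 1100 ÷ 25 = 44
44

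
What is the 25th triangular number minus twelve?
The 25th triangular number = 25×26/2 = 325
Convert twelve (English words) → 12 (decimal)
Compute 325 - 12 = 313
313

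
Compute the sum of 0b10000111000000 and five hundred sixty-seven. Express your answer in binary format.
Convert 0b10000111000000 (binary) → 8192 + 256 + 128 + 64 = 8640 (decimal)
Convert five hundred sixty-seven (English words) → 5×100 + 67 = 567 (decimal)
Compute 8640 + 567 = 9207
Convert 9207 (decimal) → 9207 = 8192 + 512 + 256 + 128 + 64 + 32 + 16 + 4 + 2 + 1 → 0b10001111110111 (binary)
0b10001111110111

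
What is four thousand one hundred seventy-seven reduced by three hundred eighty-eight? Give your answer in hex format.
Convert four thousand one hundred seventy-seven (English words) → 4×1000 + 1×100 + 77 = 4177 (decimal)
Convert three hundred eighty-eight (English words) → 3×100 + 88 = 388 (decimal)
Compute 4177 - 388 = 3789
Convert 3789 (decimal) → 3789 = 14×256 + 12×16 + 13 → 0xECD (hexadecimal)
0xECD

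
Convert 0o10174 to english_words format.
Convert 0o10174 (octal) → 1×4096 + 1×64 + 7×8 + 4 = 4220 (decimal)
Convert 4220 (decimal) → 4220 = 4×1000 + 2×100 + 20 → four thousand two hundred twenty (English words)
four thousand two hundred twenty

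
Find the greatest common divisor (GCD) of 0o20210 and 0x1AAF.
Convert 0o20210 (octal) → 2×4096 + 2×64 + 1×8 = 8328 (decimal)
Convert 0x1AAF (hexadecimal) → 1×4096 + 10×256 + 10×16 + 15 = 6831 (decimal)
Compute gcd(8328, 6831) = 3
3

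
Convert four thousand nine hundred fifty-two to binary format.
Convert four thousand nine hundred fifty-two (English words) → 4×1000 + 9×100 + 52 = 4952 (decimal)
Convert 4952 (decimal) → 4952 = 4096 + 512 + 256 + 64 + 16 + 8 → 0b1001101011000 (binary)
0b1001101011000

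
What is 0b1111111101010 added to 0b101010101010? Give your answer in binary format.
Convert 0b1111111101010 (binary) → 4096 + 2048 + 1024 + 512 + 256 + 128 + 64 + 32 + 8 + 2 = 8170 (decimal)
Convert 0b101010101010 (binary) → 2048 + 512 + 128 + 32 + 8 + 2 = 2730 (decimal)
Compute 8170 + 2730 = 10900
Convert 10900 (decimal) → 10900 = 8192 + 2048 + 512 + 128 + 16 + 4 → 0b10101010010100 (binary)
0b10101010010100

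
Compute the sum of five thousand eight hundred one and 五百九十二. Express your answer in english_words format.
Convert five thousand eight hundred one (English words) → 5×1000 + 8×100 + 1 = 5801 (decimal)
Convert 五百九十二 (Chinese numeral) → 5×100 + 9×10 + 2 = 592 (decimal)
Compute 5801 + 592 = 6393
Convert 6393 (decimal) → 6393 = 6×1000 + 3×100 + 93 → six thousand three hundred ninety-three (English words)
six thousand three hundred ninety-three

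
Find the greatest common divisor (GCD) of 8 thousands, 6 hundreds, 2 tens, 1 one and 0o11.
Convert 8 thousands, 6 hundreds, 2 tens, 1 one (place-value notation) → 8×1000 + 6×100 + 2×10 + 1 = 8621 (decimal)
Convert 0o11 (octal) → 1×8 + 1 = 9 (decimal)
Compute gcd(8621, 9) = 1
1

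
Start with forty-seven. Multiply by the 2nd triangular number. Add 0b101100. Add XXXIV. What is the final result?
Convert forty-seven (English words) → 47 (decimal)
Start: 47
Convert the 2nd triangular number (triangular index) → 2×3/2 = 3 (decimal)
47 × 3 = 141
Convert 0b101100 (binary) → 32 + 8 + 4 = 44 (decimal)
141 + 44 = 185
Convert XXXIV (Roman numeral) → 10 + 10 + 10 + 4 = 34 (decimal)
185 + 34 = 219
219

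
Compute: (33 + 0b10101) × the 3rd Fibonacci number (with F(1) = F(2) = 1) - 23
Convert 0b10101 (binary) → 16 + 4 + 1 = 21 (decimal)
Convert the 3rd Fibonacci number (with F(1) = F(2) = 1) (Fibonacci index) → 1, 1, 2 → 2 (decimal)
Expression in decimal: (33 + 21) × 2 - 23
Parentheses first: 33 + 21 = 54
Multiply: 54 × 2 = 108
Subtract: 108 - 23 = 85
85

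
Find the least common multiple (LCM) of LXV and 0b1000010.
Convert LXV (Roman numeral) → 50 + 10 + 5 = 65 (decimal)
Convert 0b1000010 (binary) → 64 + 2 = 66 (decimal)
Compute lcm(65, 66) = 4290
4290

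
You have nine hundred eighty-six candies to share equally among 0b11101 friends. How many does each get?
Convert nine hundred eighty-six (English words) → 9×100 + 86 = 986 (decimal)
Convert 0b11101 (binary) → 16 + 8 + 4 + 1 = 29 (decimal)
Compute 986 ÷ 29 = 34
34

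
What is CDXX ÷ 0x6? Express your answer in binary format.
Convert CDXX (Roman numeral) → 400 + 10 + 10 = 420 (decimal)
Convert 0x6 (hexadecimal) → 6 (decimal)
Compute 420 ÷ 6 = 70
Convert 70 (decimal) → 70 = 64 + 4 + 2 → 0b1000110 (binary)
0b1000110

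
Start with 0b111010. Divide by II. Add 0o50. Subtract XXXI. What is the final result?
Convert 0b111010 (binary) → 32 + 16 + 8 + 2 = 58 (decimal)
Start: 58
Convert II (Roman numeral) → 1 + 1 = 2 (decimal)
58 ÷ 2 = 29
Convert 0o50 (octal) → 5×8 = 40 (decimal)
29 + 40 = 69
Convert XXXI (Roman numeral) → 10 + 10 + 10 + 1 = 31 (decimal)
69 - 31 = 38
38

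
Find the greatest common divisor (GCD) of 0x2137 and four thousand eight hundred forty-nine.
Convert 0x2137 (hexadecimal) → 2×4096 + 1×256 + 3×16 + 7 = 8503 (decimal)
Convert four thousand eight hundred forty-nine (English words) → 4×1000 + 8×100 + 49 = 4849 (decimal)
Compute gcd(8503, 4849) = 1
1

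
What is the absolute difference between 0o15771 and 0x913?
Convert 0o15771 (octal) → 1×4096 + 5×512 + 7×64 + 7×8 + 1 = 7161 (decimal)
Convert 0x913 (hexadecimal) → 9×256 + 1×16 + 3 = 2323 (decimal)
Compute |7161 - 2323| = 4838
4838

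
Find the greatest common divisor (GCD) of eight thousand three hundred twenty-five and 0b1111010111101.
Convert eight thousand three hundred twenty-five (English words) → 8×1000 + 3×100 + 25 = 8325 (decimal)
Convert 0b1111010111101 (binary) → 4096 + 2048 + 1024 + 512 + 128 + 32 + 16 + 8 + 4 + 1 = 7869 (decimal)
Compute gcd(8325, 7869) = 3
3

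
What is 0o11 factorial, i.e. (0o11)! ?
Convert 0o11 (octal) → 1×8 + 1 = 9 (decimal)
Compute 9! = 362880
362880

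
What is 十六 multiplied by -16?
Convert 十六 (Chinese numeral) → 1×10 + 6 = 16 (decimal)
Compute 16 × -16 = -256
-256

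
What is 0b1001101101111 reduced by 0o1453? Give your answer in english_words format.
Convert 0b1001101101111 (binary) → 4096 + 512 + 256 + 64 + 32 + 8 + 4 + 2 + 1 = 4975 (decimal)
Convert 0o1453 (octal) → 1×512 + 4×64 + 5×8 + 3 = 811 (decimal)
Compute 4975 - 811 = 4164
Convert 4164 (decimal) → 4164 = 4×1000 + 1×100 + 64 → four thousand one hundred sixty-four (English words)
four thousand one hundred sixty-four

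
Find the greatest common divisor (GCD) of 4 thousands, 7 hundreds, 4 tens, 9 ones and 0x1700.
Convert 4 thousands, 7 hundreds, 4 tens, 9 ones (place-value notation) → 4×1000 + 7×100 + 4×10 + 9 = 4749 (decimal)
Convert 0x1700 (hexadecimal) → 1×4096 + 7×256 = 5888 (decimal)
Compute gcd(4749, 5888) = 1
1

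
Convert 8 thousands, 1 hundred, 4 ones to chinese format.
Convert 8 thousands, 1 hundred, 4 ones (place-value notation) → 8×1000 + 1×100 + 4 = 8104 (decimal)
Convert 8104 (decimal) → 8104 = 8×1000 + 1×100 + 4 → 八千一百零四 (Chinese numeral)
八千一百零四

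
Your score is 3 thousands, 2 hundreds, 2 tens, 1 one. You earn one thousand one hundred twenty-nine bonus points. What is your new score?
Convert 3 thousands, 2 hundreds, 2 tens, 1 one (place-value notation) → 3×1000 + 2×100 + 2×10 + 1 = 3221 (decimal)
Convert one thousand one hundred twenty-nine (English words) → 1×1000 + 1×100 + 29 = 1129 (decimal)
Compute 3221 + 1129 = 4350
4350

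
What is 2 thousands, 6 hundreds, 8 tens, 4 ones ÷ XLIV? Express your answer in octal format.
Convert 2 thousands, 6 hundreds, 8 tens, 4 ones (place-value notation) → 2×1000 + 6×100 + 8×10 + 4 = 2684 (decimal)
Convert XLIV (Roman numeral) → 40 + 4 = 44 (decimal)
Compute 2684 ÷ 44 = 61
Convert 61 (decimal) → 61 = 7×8 + 5 → 0o75 (octal)
0o75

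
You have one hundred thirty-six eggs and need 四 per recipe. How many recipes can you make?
Convert one hundred thirty-six (English words) → 1×100 + 36 = 136 (decimal)
Convert 四 (Chinese numeral) → 4 (decimal)
Compute 136 ÷ 4 = 34
34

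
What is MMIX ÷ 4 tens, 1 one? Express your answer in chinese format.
Convert MMIX (Roman numeral) → 1000 + 1000 + 9 = 2009 (decimal)
Convert 4 tens, 1 one (place-value notation) → 4×10 + 1 = 41 (decimal)
Compute 2009 ÷ 41 = 49
Convert 49 (decimal) → 49 = 4×10 + 9 → 四十九 (Chinese numeral)
四十九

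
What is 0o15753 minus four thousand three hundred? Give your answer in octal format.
Convert 0o15753 (octal) → 1×4096 + 5×512 + 7×64 + 5×8 + 3 = 7147 (decimal)
Convert four thousand three hundred (English words) → 4×1000 + 3×100 = 4300 (decimal)
Compute 7147 - 4300 = 2847
Convert 2847 (decimal) → 2847 = 5×512 + 4×64 + 3×8 + 7 → 0o5437 (octal)
0o5437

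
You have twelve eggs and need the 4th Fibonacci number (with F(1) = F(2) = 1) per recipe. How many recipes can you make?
Convert twelve (English words) → 12 (decimal)
Convert the 4th Fibonacci number (with F(1) = F(2) = 1) (Fibonacci index) → 1, 1, 2, 3 → 3 (decimal)
Compute 12 ÷ 3 = 4
4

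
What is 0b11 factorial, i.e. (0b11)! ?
Convert 0b11 (binary) → 2 + 1 = 3 (decimal)
Compute 3! = 6
6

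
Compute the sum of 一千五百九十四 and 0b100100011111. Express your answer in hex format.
Convert 一千五百九十四 (Chinese numeral) → 1×1000 + 5×100 + 9×10 + 4 = 1594 (decimal)
Convert 0b100100011111 (binary) → 2048 + 256 + 16 + 8 + 4 + 2 + 1 = 2335 (decimal)
Compute 1594 + 2335 = 3929
Convert 3929 (decimal) → 3929 = 15×256 + 5×16 + 9 → 0xF59 (hexadecimal)
0xF59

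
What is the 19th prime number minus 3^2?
The 19th prime number = 67
Convert 3^2 (power) → 9 (decimal)
Compute 67 - 9 = 58
58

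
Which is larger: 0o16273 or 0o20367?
Convert 0o16273 (octal) → 1×4096 + 6×512 + 2×64 + 7×8 + 3 = 7355 (decimal)
Convert 0o20367 (octal) → 2×4096 + 3×64 + 6×8 + 7 = 8439 (decimal)
Compare 7355 vs 8439: larger = 8439
8439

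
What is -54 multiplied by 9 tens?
Convert 9 tens (place-value notation) → 9×10 = 90 (decimal)
Compute -54 × 90 = -4860
-4860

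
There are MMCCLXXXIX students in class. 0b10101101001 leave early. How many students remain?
Convert MMCCLXXXIX (Roman numeral) → 1000 + 1000 + 100 + 100 + 50 + 10 + 10 + 10 + 9 = 2289 (decimal)
Convert 0b10101101001 (binary) → 1024 + 256 + 64 + 32 + 8 + 1 = 1385 (decimal)
Compute 2289 - 1385 = 904
904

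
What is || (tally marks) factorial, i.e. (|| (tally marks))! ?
Convert || (tally marks) → 2 (decimal)
Compute 2! = 2
2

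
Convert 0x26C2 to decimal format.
Convert 0x26C2 (hexadecimal) → 2×4096 + 6×256 + 12×16 + 2 = 9922 (decimal)
9922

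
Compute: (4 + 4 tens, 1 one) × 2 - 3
Convert 4 tens, 1 one (place-value notation) → 4×10 + 1 = 41 (decimal)
Expression in decimal: (4 + 41) × 2 - 3
Parentheses first: 4 + 41 = 45
Multiply: 45 × 2 = 90
Subtract: 90 - 3 = 87
87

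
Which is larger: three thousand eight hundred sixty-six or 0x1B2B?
Convert three thousand eight hundred sixty-six (English words) → 3×1000 + 8×100 + 66 = 3866 (decimal)
Convert 0x1B2B (hexadecimal) → 1×4096 + 11×256 + 2×16 + 11 = 6955 (decimal)
Compare 3866 vs 6955: larger = 6955
6955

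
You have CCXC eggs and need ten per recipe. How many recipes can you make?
Convert CCXC (Roman numeral) → 100 + 100 + 90 = 290 (decimal)
Convert ten (English words) → 10 (decimal)
Compute 290 ÷ 10 = 29
29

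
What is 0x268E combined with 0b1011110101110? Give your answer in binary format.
Convert 0x268E (hexadecimal) → 2×4096 + 6×256 + 8×16 + 14 = 9870 (decimal)
Convert 0b1011110101110 (binary) → 4096 + 1024 + 512 + 256 + 128 + 32 + 8 + 4 + 2 = 6062 (decimal)
Compute 9870 + 6062 = 15932
Convert 15932 (decimal) → 15932 = 8192 + 4096 + 2048 + 1024 + 512 + 32 + 16 + 8 + 4 → 0b11111000111100 (binary)
0b11111000111100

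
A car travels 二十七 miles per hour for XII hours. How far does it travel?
Convert 二十七 (Chinese numeral) → 2×10 + 7 = 27 (decimal)
Convert XII (Roman numeral) → 10 + 1 + 1 = 12 (decimal)
Compute 27 × 12 = 324
324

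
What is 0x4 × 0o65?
Convert 0x4 (hexadecimal) → 4 (decimal)
Convert 0o65 (octal) → 6×8 + 5 = 53 (decimal)
Compute 4 × 53 = 212
212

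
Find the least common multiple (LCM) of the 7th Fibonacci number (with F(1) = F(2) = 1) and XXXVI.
Convert the 7th Fibonacci number (with F(1) = F(2) = 1) (Fibonacci index) → 1, 1, 2, 3, 5, 8, 13 → 13 (decimal)
Convert XXXVI (Roman numeral) → 10 + 10 + 10 + 5 + 1 = 36 (decimal)
Compute lcm(13, 36) = 468
468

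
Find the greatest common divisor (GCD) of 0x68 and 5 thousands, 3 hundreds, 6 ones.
Convert 0x68 (hexadecimal) → 6×16 + 8 = 104 (decimal)
Convert 5 thousands, 3 hundreds, 6 ones (place-value notation) → 5×1000 + 3×100 + 6 = 5306 (decimal)
Compute gcd(104, 5306) = 2
2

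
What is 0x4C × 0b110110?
Convert 0x4C (hexadecimal) → 4×16 + 12 = 76 (decimal)
Convert 0b110110 (binary) → 32 + 16 + 4 + 2 = 54 (decimal)
Compute 76 × 54 = 4104
4104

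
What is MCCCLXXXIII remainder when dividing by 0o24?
Convert MCCCLXXXIII (Roman numeral) → 1000 + 100 + 100 + 100 + 50 + 10 + 10 + 10 + 1 + 1 + 1 = 1383 (decimal)
Convert 0o24 (octal) → 2×8 + 4 = 20 (decimal)
Compute 1383 mod 20 = 3
3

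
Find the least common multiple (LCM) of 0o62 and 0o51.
Convert 0o62 (octal) → 6×8 + 2 = 50 (decimal)
Convert 0o51 (octal) → 5×8 + 1 = 41 (decimal)
Compute lcm(50, 41) = 2050
2050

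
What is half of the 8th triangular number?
The 8th triangular number = 8×9/2 = 36
Compute 36 ÷ 2 = 18
18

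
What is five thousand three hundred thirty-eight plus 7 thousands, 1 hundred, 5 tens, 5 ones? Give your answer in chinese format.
Convert five thousand three hundred thirty-eight (English words) → 5×1000 + 3×100 + 38 = 5338 (decimal)
Convert 7 thousands, 1 hundred, 5 tens, 5 ones (place-value notation) → 7×1000 + 1×100 + 5×10 + 5 = 7155 (decimal)
Compute 5338 + 7155 = 12493
Convert 12493 (decimal) → 12493 = 1×10000 + 2×1000 + 4×100 + 9×10 + 3 → 一万二千四百九十三 (Chinese numeral)
一万二千四百九十三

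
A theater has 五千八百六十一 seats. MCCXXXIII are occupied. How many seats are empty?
Convert 五千八百六十一 (Chinese numeral) → 5×1000 + 8×100 + 6×10 + 1 = 5861 (decimal)
Convert MCCXXXIII (Roman numeral) → 1000 + 100 + 100 + 10 + 10 + 10 + 1 + 1 + 1 = 1233 (decimal)
Compute 5861 - 1233 = 4628
4628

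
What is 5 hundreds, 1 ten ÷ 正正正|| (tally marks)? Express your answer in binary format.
Convert 5 hundreds, 1 ten (place-value notation) → 5×100 + 1×10 = 510 (decimal)
Convert 正正正|| (tally marks) → 5 + 5 + 5 + 2 = 17 (decimal)
Compute 510 ÷ 17 = 30
Convert 30 (decimal) → 30 = 16 + 8 + 4 + 2 → 0b11110 (binary)
0b11110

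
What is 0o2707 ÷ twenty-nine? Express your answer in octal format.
Convert 0o2707 (octal) → 2×512 + 7×64 + 7 = 1479 (decimal)
Convert twenty-nine (English words) → 29 (decimal)
Compute 1479 ÷ 29 = 51
Convert 51 (decimal) → 51 = 6×8 + 3 → 0o63 (octal)
0o63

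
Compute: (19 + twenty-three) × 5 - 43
Convert twenty-three (English words) → 23 (decimal)
Expression in decimal: (19 + 23) × 5 - 43
Parentheses first: 19 + 23 = 42
Multiply: 42 × 5 = 210
Subtract: 210 - 43 = 167
167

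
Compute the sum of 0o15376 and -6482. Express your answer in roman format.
Convert 0o15376 (octal) → 1×4096 + 5×512 + 3×64 + 7×8 + 6 = 6910 (decimal)
Compute 6910 + -6482 = 428
Convert 428 (decimal) → 428 = 400 + 10 + 10 + 5 + 1 + 1 + 1 → CDXXVIII (Roman numeral)
CDXXVIII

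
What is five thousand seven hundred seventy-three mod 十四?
Convert five thousand seven hundred seventy-three (English words) → 5×1000 + 7×100 + 73 = 5773 (decimal)
Convert 十四 (Chinese numeral) → 1×10 + 4 = 14 (decimal)
Compute 5773 mod 14 = 5
5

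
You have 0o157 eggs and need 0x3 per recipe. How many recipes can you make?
Convert 0o157 (octal) → 1×64 + 5×8 + 7 = 111 (decimal)
Convert 0x3 (hexadecimal) → 3 (decimal)
Compute 111 ÷ 3 = 37
37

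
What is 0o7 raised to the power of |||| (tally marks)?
Convert 0o7 (octal) → 7 (decimal)
Convert |||| (tally marks) → 4 (decimal)
Compute 7 ^ 4 = 2401
2401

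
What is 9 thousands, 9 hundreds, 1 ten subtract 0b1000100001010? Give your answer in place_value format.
Convert 9 thousands, 9 hundreds, 1 ten (place-value notation) → 9×1000 + 9×100 + 1×10 = 9910 (decimal)
Convert 0b1000100001010 (binary) → 4096 + 256 + 8 + 2 = 4362 (decimal)
Compute 9910 - 4362 = 5548
Convert 5548 (decimal) → 5548 = 5×1000 + 5×100 + 4×10 + 8 → 5 thousands, 5 hundreds, 4 tens, 8 ones (place-value notation)
5 thousands, 5 hundreds, 4 tens, 8 ones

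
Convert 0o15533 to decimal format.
Convert 0o15533 (octal) → 1×4096 + 5×512 + 5×64 + 3×8 + 3 = 7003 (decimal)
7003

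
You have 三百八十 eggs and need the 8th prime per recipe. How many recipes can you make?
Convert 三百八十 (Chinese numeral) → 3×100 + 8×10 = 380 (decimal)
Convert the 8th prime (prime index) → 19 (decimal)
Compute 380 ÷ 19 = 20
20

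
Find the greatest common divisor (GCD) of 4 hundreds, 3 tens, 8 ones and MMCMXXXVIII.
Convert 4 hundreds, 3 tens, 8 ones (place-value notation) → 4×100 + 3×10 + 8 = 438 (decimal)
Convert MMCMXXXVIII (Roman numeral) → 1000 + 1000 + 900 + 10 + 10 + 10 + 5 + 1 + 1 + 1 = 2938 (decimal)
Compute gcd(438, 2938) = 2
2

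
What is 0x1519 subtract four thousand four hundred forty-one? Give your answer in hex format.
Convert 0x1519 (hexadecimal) → 1×4096 + 5×256 + 1×16 + 9 = 5401 (decimal)
Convert four thousand four hundred forty-one (English words) → 4×1000 + 4×100 + 41 = 4441 (decimal)
Compute 5401 - 4441 = 960
Convert 960 (decimal) → 960 = 3×256 + 12×16 → 0x3C0 (hexadecimal)
0x3C0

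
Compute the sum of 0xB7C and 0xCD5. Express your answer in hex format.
Convert 0xB7C (hexadecimal) → 11×256 + 7×16 + 12 = 2940 (decimal)
Convert 0xCD5 (hexadecimal) → 12×256 + 13×16 + 5 = 3285 (decimal)
Compute 2940 + 3285 = 6225
Convert 6225 (decimal) → 6225 = 1×4096 + 8×256 + 5×16 + 1 → 0x1851 (hexadecimal)
0x1851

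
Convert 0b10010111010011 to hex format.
Convert 0b10010111010011 (binary) → 8192 + 1024 + 256 + 128 + 64 + 16 + 2 + 1 = 9683 (decimal)
Convert 9683 (decimal) → 9683 = 2×4096 + 5×256 + 13×16 + 3 → 0x25D3 (hexadecimal)
0x25D3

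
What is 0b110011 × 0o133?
Convert 0b110011 (binary) → 32 + 16 + 2 + 1 = 51 (decimal)
Convert 0o133 (octal) → 1×64 + 3×8 + 3 = 91 (decimal)
Compute 51 × 91 = 4641
4641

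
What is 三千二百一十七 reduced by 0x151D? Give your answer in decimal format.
Convert 三千二百一十七 (Chinese numeral) → 3×1000 + 2×100 + 1×10 + 7 = 3217 (decimal)
Convert 0x151D (hexadecimal) → 1×4096 + 5×256 + 1×16 + 13 = 5405 (decimal)
Compute 3217 - 5405 = -2188
-2188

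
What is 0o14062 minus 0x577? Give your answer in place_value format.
Convert 0o14062 (octal) → 1×4096 + 4×512 + 6×8 + 2 = 6194 (decimal)
Convert 0x577 (hexadecimal) → 5×256 + 7×16 + 7 = 1399 (decimal)
Compute 6194 - 1399 = 4795
Convert 4795 (decimal) → 4795 = 4×1000 + 7×100 + 9×10 + 5 → 4 thousands, 7 hundreds, 9 tens, 5 ones (place-value notation)
4 thousands, 7 hundreds, 9 tens, 5 ones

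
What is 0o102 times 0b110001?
Convert 0o102 (octal) → 1×64 + 2 = 66 (decimal)
Convert 0b110001 (binary) → 32 + 16 + 1 = 49 (decimal)
Compute 66 × 49 = 3234
3234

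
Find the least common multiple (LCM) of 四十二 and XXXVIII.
Convert 四十二 (Chinese numeral) → 4×10 + 2 = 42 (decimal)
Convert XXXVIII (Roman numeral) → 10 + 10 + 10 + 5 + 1 + 1 + 1 = 38 (decimal)
Compute lcm(42, 38) = 798
798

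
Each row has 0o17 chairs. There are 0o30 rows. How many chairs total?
Convert 0o17 (octal) → 1×8 + 7 = 15 (decimal)
Convert 0o30 (octal) → 3×8 = 24 (decimal)
Compute 15 × 24 = 360
360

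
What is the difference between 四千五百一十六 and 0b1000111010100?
Convert 四千五百一十六 (Chinese numeral) → 4×1000 + 5×100 + 1×10 + 6 = 4516 (decimal)
Convert 0b1000111010100 (binary) → 4096 + 256 + 128 + 64 + 16 + 4 = 4564 (decimal)
Difference: |4516 - 4564| = 48
48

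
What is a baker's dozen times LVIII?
Convert a baker's dozen (colloquial) → 13 (decimal)
Convert LVIII (Roman numeral) → 50 + 5 + 1 + 1 + 1 = 58 (decimal)
Compute 13 × 58 = 754
754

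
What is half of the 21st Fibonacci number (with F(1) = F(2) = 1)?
The 21st Fibonacci number (with F(1) = F(2) = 1) = 10946
Compute 10946 ÷ 2 = 5473
5473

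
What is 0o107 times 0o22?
Convert 0o107 (octal) → 1×64 + 7 = 71 (decimal)
Convert 0o22 (octal) → 2×8 + 2 = 18 (decimal)
Compute 71 × 18 = 1278
1278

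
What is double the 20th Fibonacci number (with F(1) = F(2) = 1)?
The 20th Fibonacci number (with F(1) = F(2) = 1) = 6765
Compute 6765 × 2 = 13530
13530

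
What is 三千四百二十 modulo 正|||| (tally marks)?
Convert 三千四百二十 (Chinese numeral) → 3×1000 + 4×100 + 2×10 = 3420 (decimal)
Convert 正|||| (tally marks) → 5 + 4 = 9 (decimal)
Compute 3420 mod 9 = 0
0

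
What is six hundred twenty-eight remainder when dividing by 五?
Convert six hundred twenty-eight (English words) → 6×100 + 28 = 628 (decimal)
Convert 五 (Chinese numeral) → 5 (decimal)
Compute 628 mod 5 = 3
3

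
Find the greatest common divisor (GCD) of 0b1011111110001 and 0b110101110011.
Convert 0b1011111110001 (binary) → 4096 + 1024 + 512 + 256 + 128 + 64 + 32 + 16 + 1 = 6129 (decimal)
Convert 0b110101110011 (binary) → 2048 + 1024 + 256 + 64 + 32 + 16 + 2 + 1 = 3443 (decimal)
Compute gcd(6129, 3443) = 1
1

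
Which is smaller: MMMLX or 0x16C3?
Convert MMMLX (Roman numeral) → 1000 + 1000 + 1000 + 50 + 10 = 3060 (decimal)
Convert 0x16C3 (hexadecimal) → 1×4096 + 6×256 + 12×16 + 3 = 5827 (decimal)
Compare 3060 vs 5827: smaller = 3060
3060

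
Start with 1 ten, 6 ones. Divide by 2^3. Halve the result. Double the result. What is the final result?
Convert 1 ten, 6 ones (place-value notation) → 1×10 + 6 = 16 (decimal)
Start: 16
Convert 2^3 (power) → 8 (decimal)
16 ÷ 8 = 2
2 ÷ 2 = 1
1 × 2 = 2
2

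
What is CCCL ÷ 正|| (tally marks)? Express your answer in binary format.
Convert CCCL (Roman numeral) → 100 + 100 + 100 + 50 = 350 (decimal)
Convert 正|| (tally marks) → 5 + 2 = 7 (decimal)
Compute 350 ÷ 7 = 50
Convert 50 (decimal) → 50 = 32 + 16 + 2 → 0b110010 (binary)
0b110010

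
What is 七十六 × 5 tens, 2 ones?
Convert 七十六 (Chinese numeral) → 7×10 + 6 = 76 (decimal)
Convert 5 tens, 2 ones (place-value notation) → 5×10 + 2 = 52 (decimal)
Compute 76 × 52 = 3952
3952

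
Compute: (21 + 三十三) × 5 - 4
Convert 三十三 (Chinese numeral) → 3×10 + 3 = 33 (decimal)
Expression in decimal: (21 + 33) × 5 - 4
Parentheses first: 21 + 33 = 54
Multiply: 54 × 5 = 270
Subtract: 270 - 4 = 266
266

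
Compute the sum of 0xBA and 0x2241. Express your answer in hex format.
Convert 0xBA (hexadecimal) → 11×16 + 10 = 186 (decimal)
Convert 0x2241 (hexadecimal) → 2×4096 + 2×256 + 4×16 + 1 = 8769 (decimal)
Compute 186 + 8769 = 8955
Convert 8955 (decimal) → 8955 = 2×4096 + 2×256 + 15×16 + 11 → 0x22FB (hexadecimal)
0x22FB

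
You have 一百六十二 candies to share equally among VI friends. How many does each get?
Convert 一百六十二 (Chinese numeral) → 1×100 + 6×10 + 2 = 162 (decimal)
Convert VI (Roman numeral) → 5 + 1 = 6 (decimal)
Compute 162 ÷ 6 = 27
27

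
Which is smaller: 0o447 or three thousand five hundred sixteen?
Convert 0o447 (octal) → 4×64 + 4×8 + 7 = 295 (decimal)
Convert three thousand five hundred sixteen (English words) → 3×1000 + 5×100 + 16 = 3516 (decimal)
Compare 295 vs 3516: smaller = 295
295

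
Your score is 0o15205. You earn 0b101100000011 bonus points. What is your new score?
Convert 0o15205 (octal) → 1×4096 + 5×512 + 2×64 + 5 = 6789 (decimal)
Convert 0b101100000011 (binary) → 2048 + 512 + 256 + 2 + 1 = 2819 (decimal)
Compute 6789 + 2819 = 9608
9608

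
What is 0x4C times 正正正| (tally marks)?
Convert 0x4C (hexadecimal) → 4×16 + 12 = 76 (decimal)
Convert 正正正| (tally marks) → 5 + 5 + 5 + 1 = 16 (decimal)
Compute 76 × 16 = 1216
1216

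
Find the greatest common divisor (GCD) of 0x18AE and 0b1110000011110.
Convert 0x18AE (hexadecimal) → 1×4096 + 8×256 + 10×16 + 14 = 6318 (decimal)
Convert 0b1110000011110 (binary) → 4096 + 2048 + 1024 + 16 + 8 + 4 + 2 = 7198 (decimal)
Compute gcd(6318, 7198) = 2
2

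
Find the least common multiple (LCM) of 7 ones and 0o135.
Convert 7 ones (place-value notation) → 7 (decimal)
Convert 0o135 (octal) → 1×64 + 3×8 + 5 = 93 (decimal)
Compute lcm(7, 93) = 651
651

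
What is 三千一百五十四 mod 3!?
Convert 三千一百五十四 (Chinese numeral) → 3×1000 + 1×100 + 5×10 + 4 = 3154 (decimal)
Convert 3! (factorial) → 6 (decimal)
Compute 3154 mod 6 = 4
4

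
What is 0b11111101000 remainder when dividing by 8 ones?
Convert 0b11111101000 (binary) → 1024 + 512 + 256 + 128 + 64 + 32 + 8 = 2024 (decimal)
Convert 8 ones (place-value notation) → 8 (decimal)
Compute 2024 mod 8 = 0
0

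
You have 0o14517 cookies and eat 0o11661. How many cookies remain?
Convert 0o14517 (octal) → 1×4096 + 4×512 + 5×64 + 1×8 + 7 = 6479 (decimal)
Convert 0o11661 (octal) → 1×4096 + 1×512 + 6×64 + 6×8 + 1 = 5041 (decimal)
Compute 6479 - 5041 = 1438
1438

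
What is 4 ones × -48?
Convert 4 ones (place-value notation) → 4 (decimal)
Compute 4 × -48 = -192
-192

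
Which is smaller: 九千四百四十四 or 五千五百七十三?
Convert 九千四百四十四 (Chinese numeral) → 9×1000 + 4×100 + 4×10 + 4 = 9444 (decimal)
Convert 五千五百七十三 (Chinese numeral) → 5×1000 + 5×100 + 7×10 + 3 = 5573 (decimal)
Compare 9444 vs 5573: smaller = 5573
5573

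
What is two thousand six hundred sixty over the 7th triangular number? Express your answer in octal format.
Convert two thousand six hundred sixty (English words) → 2×1000 + 6×100 + 60 = 2660 (decimal)
Convert the 7th triangular number (triangular index) → 7×8/2 = 28 (decimal)
Compute 2660 ÷ 28 = 95
Convert 95 (decimal) → 95 = 1×64 + 3×8 + 7 → 0o137 (octal)
0o137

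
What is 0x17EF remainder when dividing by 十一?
Convert 0x17EF (hexadecimal) → 1×4096 + 7×256 + 14×16 + 15 = 6127 (decimal)
Convert 十一 (Chinese numeral) → 1×10 + 1 = 11 (decimal)
Compute 6127 mod 11 = 0
0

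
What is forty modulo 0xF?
Convert forty (English words) → 40 (decimal)
Convert 0xF (hexadecimal) → 15 (decimal)
Compute 40 mod 15 = 10
10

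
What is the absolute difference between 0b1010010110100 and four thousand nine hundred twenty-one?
Convert 0b1010010110100 (binary) → 4096 + 1024 + 128 + 32 + 16 + 4 = 5300 (decimal)
Convert four thousand nine hundred twenty-one (English words) → 4×1000 + 9×100 + 21 = 4921 (decimal)
Compute |5300 - 4921| = 379
379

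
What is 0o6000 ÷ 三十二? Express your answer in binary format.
Convert 0o6000 (octal) → 6×512 = 3072 (decimal)
Convert 三十二 (Chinese numeral) → 3×10 + 2 = 32 (decimal)
Compute 3072 ÷ 32 = 96
Convert 96 (decimal) → 96 = 64 + 32 → 0b1100000 (binary)
0b1100000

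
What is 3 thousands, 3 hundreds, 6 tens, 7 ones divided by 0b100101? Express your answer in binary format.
Convert 3 thousands, 3 hundreds, 6 tens, 7 ones (place-value notation) → 3×1000 + 3×100 + 6×10 + 7 = 3367 (decimal)
Convert 0b100101 (binary) → 32 + 4 + 1 = 37 (decimal)
Compute 3367 ÷ 37 = 91
Convert 91 (decimal) → 91 = 64 + 16 + 8 + 2 + 1 → 0b1011011 (binary)
0b1011011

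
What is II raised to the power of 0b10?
Convert II (Roman numeral) → 1 + 1 = 2 (decimal)
Convert 0b10 (binary) → 2 (decimal)
Compute 2 ^ 2 = 4
4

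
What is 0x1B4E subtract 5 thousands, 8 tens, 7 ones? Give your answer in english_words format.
Convert 0x1B4E (hexadecimal) → 1×4096 + 11×256 + 4×16 + 14 = 6990 (decimal)
Convert 5 thousands, 8 tens, 7 ones (place-value notation) → 5×1000 + 8×10 + 7 = 5087 (decimal)
Compute 6990 - 5087 = 1903
Convert 1903 (decimal) → 1903 = 1×1000 + 9×100 + 3 → one thousand nine hundred three (English words)
one thousand nine hundred three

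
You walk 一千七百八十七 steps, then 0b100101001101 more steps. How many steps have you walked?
Convert 一千七百八十七 (Chinese numeral) → 1×1000 + 7×100 + 8×10 + 7 = 1787 (decimal)
Convert 0b100101001101 (binary) → 2048 + 256 + 64 + 8 + 4 + 1 = 2381 (decimal)
Compute 1787 + 2381 = 4168
4168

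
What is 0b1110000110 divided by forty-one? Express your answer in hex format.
Convert 0b1110000110 (binary) → 512 + 256 + 128 + 4 + 2 = 902 (decimal)
Convert forty-one (English words) → 41 (decimal)
Compute 902 ÷ 41 = 22
Convert 22 (decimal) → 22 = 1×16 + 6 → 0x16 (hexadecimal)
0x16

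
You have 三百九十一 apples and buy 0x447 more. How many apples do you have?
Convert 三百九十一 (Chinese numeral) → 3×100 + 9×10 + 1 = 391 (decimal)
Convert 0x447 (hexadecimal) → 4×256 + 4×16 + 7 = 1095 (decimal)
Compute 391 + 1095 = 1486
1486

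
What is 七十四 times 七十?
Convert 七十四 (Chinese numeral) → 7×10 + 4 = 74 (decimal)
Convert 七十 (Chinese numeral) → 7×10 = 70 (decimal)
Compute 74 × 70 = 5180
5180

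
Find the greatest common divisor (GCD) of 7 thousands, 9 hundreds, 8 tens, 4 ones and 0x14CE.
Convert 7 thousands, 9 hundreds, 8 tens, 4 ones (place-value notation) → 7×1000 + 9×100 + 8×10 + 4 = 7984 (decimal)
Convert 0x14CE (hexadecimal) → 1×4096 + 4×256 + 12×16 + 14 = 5326 (decimal)
Compute gcd(7984, 5326) = 2
2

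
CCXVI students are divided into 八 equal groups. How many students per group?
Convert CCXVI (Roman numeral) → 100 + 100 + 10 + 5 + 1 = 216 (decimal)
Convert 八 (Chinese numeral) → 8 (decimal)
Compute 216 ÷ 8 = 27
27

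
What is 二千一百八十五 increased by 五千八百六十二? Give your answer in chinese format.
Convert 二千一百八十五 (Chinese numeral) → 2×1000 + 1×100 + 8×10 + 5 = 2185 (decimal)
Convert 五千八百六十二 (Chinese numeral) → 5×1000 + 8×100 + 6×10 + 2 = 5862 (decimal)
Compute 2185 + 5862 = 8047
Convert 8047 (decimal) → 8047 = 8×1000 + 4×10 + 7 → 八千零四十七 (Chinese numeral)
八千零四十七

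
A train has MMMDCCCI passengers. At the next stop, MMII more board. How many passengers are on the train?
Convert MMMDCCCI (Roman numeral) → 1000 + 1000 + 1000 + 500 + 100 + 100 + 100 + 1 = 3801 (decimal)
Convert MMII (Roman numeral) → 1000 + 1000 + 1 + 1 = 2002 (decimal)
Compute 3801 + 2002 = 5803
5803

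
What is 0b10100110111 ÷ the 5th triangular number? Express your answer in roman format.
Convert 0b10100110111 (binary) → 1024 + 256 + 32 + 16 + 4 + 2 + 1 = 1335 (decimal)
Convert the 5th triangular number (triangular index) → 5×6/2 = 15 (decimal)
Compute 1335 ÷ 15 = 89
Convert 89 (decimal) → 89 = 50 + 10 + 10 + 10 + 9 → LXXXIX (Roman numeral)
LXXXIX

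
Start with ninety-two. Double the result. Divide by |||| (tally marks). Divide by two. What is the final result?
Convert ninety-two (English words) → 92 (decimal)
Start: 92
92 × 2 = 184
Convert |||| (tally marks) → 4 (decimal)
184 ÷ 4 = 46
Convert two (English words) → 2 (decimal)
46 ÷ 2 = 23
23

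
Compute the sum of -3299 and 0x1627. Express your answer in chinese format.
Convert 0x1627 (hexadecimal) → 1×4096 + 6×256 + 2×16 + 7 = 5671 (decimal)
Compute -3299 + 5671 = 2372
Convert 2372 (decimal) → 2372 = 2×1000 + 3×100 + 7×10 + 2 → 二千三百七十二 (Chinese numeral)
二千三百七十二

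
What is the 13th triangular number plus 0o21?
The 13th triangular number = 13×14/2 = 91
Convert 0o21 (octal) → 2×8 + 1 = 17 (decimal)
Compute 91 + 17 = 108
108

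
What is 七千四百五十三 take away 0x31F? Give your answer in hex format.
Convert 七千四百五十三 (Chinese numeral) → 7×1000 + 4×100 + 5×10 + 3 = 7453 (decimal)
Convert 0x31F (hexadecimal) → 3×256 + 1×16 + 15 = 799 (decimal)
Compute 7453 - 799 = 6654
Convert 6654 (decimal) → 6654 = 1×4096 + 9×256 + 15×16 + 14 → 0x19FE (hexadecimal)
0x19FE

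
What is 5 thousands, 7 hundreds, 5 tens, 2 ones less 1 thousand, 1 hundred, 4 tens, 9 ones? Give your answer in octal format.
Convert 5 thousands, 7 hundreds, 5 tens, 2 ones (place-value notation) → 5×1000 + 7×100 + 5×10 + 2 = 5752 (decimal)
Convert 1 thousand, 1 hundred, 4 tens, 9 ones (place-value notation) → 1×1000 + 1×100 + 4×10 + 9 = 1149 (decimal)
Compute 5752 - 1149 = 4603
Convert 4603 (decimal) → 4603 = 1×4096 + 7×64 + 7×8 + 3 → 0o10773 (octal)
0o10773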